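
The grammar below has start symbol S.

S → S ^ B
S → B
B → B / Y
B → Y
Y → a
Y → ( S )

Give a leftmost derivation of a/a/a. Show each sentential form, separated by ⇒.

S ⇒ B ⇒ B/Y ⇒ B/Y/Y ⇒ Y/Y/Y ⇒ a/Y/Y ⇒ a/a/Y ⇒ a/a/a

S ⇒ B   [S → B]
B ⇒ B/Y   [B → B / Y]
B/Y ⇒ B/Y/Y   [B → B / Y]
B/Y/Y ⇒ Y/Y/Y   [B → Y]
Y/Y/Y ⇒ a/Y/Y   [Y → a]
a/Y/Y ⇒ a/a/Y   [Y → a]
a/a/Y ⇒ a/a/a   [Y → a]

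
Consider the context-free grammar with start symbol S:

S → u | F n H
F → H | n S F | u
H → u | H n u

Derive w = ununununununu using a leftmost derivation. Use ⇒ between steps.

S⇒FnH⇒HnH⇒HnunH⇒HnununH⇒HnunununH⇒HnununununH⇒HnunununununH⇒ununununununH⇒ununununununu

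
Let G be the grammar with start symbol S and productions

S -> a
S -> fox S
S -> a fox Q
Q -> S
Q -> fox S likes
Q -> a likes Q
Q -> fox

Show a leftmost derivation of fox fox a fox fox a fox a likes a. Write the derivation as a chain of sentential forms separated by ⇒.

S ⇒ fox S ⇒ fox fox S ⇒ fox fox a fox Q ⇒ fox fox a fox S ⇒ fox fox a fox fox S ⇒ fox fox a fox fox a fox Q ⇒ fox fox a fox fox a fox a likes Q ⇒ fox fox a fox fox a fox a likes S ⇒ fox fox a fox fox a fox a likes a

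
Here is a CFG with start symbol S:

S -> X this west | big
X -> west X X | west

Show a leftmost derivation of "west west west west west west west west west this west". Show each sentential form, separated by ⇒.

S ⇒ X this west ⇒ west X X this west ⇒ west west X X X this west ⇒ west west west X X X X this west ⇒ west west west west X X X this west ⇒ west west west west west X X X X this west ⇒ west west west west west west X X X this west ⇒ west west west west west west west X X this west ⇒ west west west west west west west west X this west ⇒ west west west west west west west west west this west

S ⇒ X this west   [S -> X this west]
X this west ⇒ west X X this west   [X -> west X X]
west X X this west ⇒ west west X X X this west   [X -> west X X]
west west X X X this west ⇒ west west west X X X X this west   [X -> west X X]
west west west X X X X this west ⇒ west west west west X X X this west   [X -> west]
west west west west X X X this west ⇒ west west west west west X X X X this west   [X -> west X X]
west west west west west X X X X this west ⇒ west west west west west west X X X this west   [X -> west]
west west west west west west X X X this west ⇒ west west west west west west west X X this west   [X -> west]
west west west west west west west X X this west ⇒ west west west west west west west west X this west   [X -> west]
west west west west west west west west X this west ⇒ west west west west west west west west west this west   [X -> west]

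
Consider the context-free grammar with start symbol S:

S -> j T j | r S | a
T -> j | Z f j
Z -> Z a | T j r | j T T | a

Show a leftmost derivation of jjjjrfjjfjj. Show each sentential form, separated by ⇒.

S ⇒ jTj ⇒ jZfjj ⇒ jjTTfjj ⇒ jjZfjTfjj ⇒ jjTjrfjTfjj ⇒ jjjjrfjTfjj ⇒ jjjjrfjjfjj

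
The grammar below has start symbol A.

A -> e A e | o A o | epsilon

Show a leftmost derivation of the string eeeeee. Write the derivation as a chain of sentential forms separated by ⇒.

A⇒eAe⇒eeAee⇒eeeAeee⇒eeeeee

A ⇒ eAe   [A -> e A e]
eAe ⇒ eeAee   [A -> e A e]
eeAee ⇒ eeeAeee   [A -> e A e]
eeeAeee ⇒ eeeeee   [A -> epsilon]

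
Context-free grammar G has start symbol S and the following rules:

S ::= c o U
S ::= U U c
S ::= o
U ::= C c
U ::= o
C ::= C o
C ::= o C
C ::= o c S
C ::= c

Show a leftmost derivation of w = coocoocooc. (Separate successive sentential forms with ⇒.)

S ⇒ coU   [S ::= c o U]
coU ⇒ coCc   [U ::= C c]
coCc ⇒ coCoc   [C ::= C o]
coCoc ⇒ coCooc   [C ::= C o]
coCooc ⇒ coocSooc   [C ::= o c S]
coocSooc ⇒ coocUUcooc   [S ::= U U c]
coocUUcooc ⇒ coocoUcooc   [U ::= o]
coocoUcooc ⇒ coocoocooc   [U ::= o]

S⇒coU⇒coCc⇒coCoc⇒coCooc⇒coocSooc⇒coocUUcooc⇒coocoUcooc⇒coocoocooc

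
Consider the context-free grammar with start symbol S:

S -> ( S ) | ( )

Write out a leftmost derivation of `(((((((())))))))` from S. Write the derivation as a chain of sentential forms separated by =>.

S => (S)   [S -> ( S )]
(S) => ((S))   [S -> ( S )]
((S)) => (((S)))   [S -> ( S )]
(((S))) => ((((S))))   [S -> ( S )]
((((S)))) => (((((S)))))   [S -> ( S )]
(((((S))))) => ((((((S))))))   [S -> ( S )]
((((((S)))))) => (((((((S)))))))   [S -> ( S )]
(((((((S))))))) => (((((((())))))))   [S -> ( )]

S => (S) => ((S)) => (((S))) => ((((S)))) => (((((S))))) => ((((((S)))))) => (((((((S))))))) => (((((((())))))))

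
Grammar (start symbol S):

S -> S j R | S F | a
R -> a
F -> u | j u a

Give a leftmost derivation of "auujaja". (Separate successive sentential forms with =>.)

S => SjR   [S -> S j R]
SjR => SjRjR   [S -> S j R]
SjRjR => SFjRjR   [S -> S F]
SFjRjR => SFFjRjR   [S -> S F]
SFFjRjR => aFFjRjR   [S -> a]
aFFjRjR => auFjRjR   [F -> u]
auFjRjR => auujRjR   [F -> u]
auujRjR => auujajR   [R -> a]
auujajR => auujaja   [R -> a]

S=>SjR=>SjRjR=>SFjRjR=>SFFjRjR=>aFFjRjR=>auFjRjR=>auujRjR=>auujajR=>auujaja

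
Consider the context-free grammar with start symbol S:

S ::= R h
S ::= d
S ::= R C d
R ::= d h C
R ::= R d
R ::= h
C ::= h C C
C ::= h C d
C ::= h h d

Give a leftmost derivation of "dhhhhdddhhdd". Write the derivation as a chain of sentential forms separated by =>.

S => RCd => RdCd => dhCdCd => dhhCddCd => dhhhhdddCd => dhhhhdddhhdd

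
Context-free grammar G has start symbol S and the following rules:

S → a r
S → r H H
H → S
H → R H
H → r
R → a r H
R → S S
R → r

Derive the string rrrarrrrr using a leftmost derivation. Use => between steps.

S => rHH   [S → r H H]
rHH => rSH   [H → S]
rSH => rrHHH   [S → r H H]
rrHHH => rrrHH   [H → r]
rrrHH => rrrRHH   [H → R H]
rrrRHH => rrrarHHH   [R → a r H]
rrrarHHH => rrrarRHHH   [H → R H]
rrrarRHHH => rrrarrHHH   [R → r]
rrrarrHHH => rrrarrrHH   [H → r]
rrrarrrHH => rrrarrrrH   [H → r]
rrrarrrrH => rrrarrrrr   [H → r]

S=>rHH=>rSH=>rrHHH=>rrrHH=>rrrRHH=>rrrarHHH=>rrrarRHHH=>rrrarrHHH=>rrrarrrHH=>rrrarrrrH=>rrrarrrrr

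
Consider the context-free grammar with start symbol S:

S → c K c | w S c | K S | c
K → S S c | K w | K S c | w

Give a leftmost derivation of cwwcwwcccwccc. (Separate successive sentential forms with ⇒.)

S ⇒ cKc ⇒ cSScc ⇒ cwScScc ⇒ cwwSccScc ⇒ cwwcKcccScc ⇒ cwwcKwcccScc ⇒ cwwcwwcccScc ⇒ cwwcwwcccKScc ⇒ cwwcwwcccwScc ⇒ cwwcwwcccwccc

S ⇒ cKc   [S → c K c]
cKc ⇒ cSScc   [K → S S c]
cSScc ⇒ cwScScc   [S → w S c]
cwScScc ⇒ cwwSccScc   [S → w S c]
cwwSccScc ⇒ cwwcKcccScc   [S → c K c]
cwwcKcccScc ⇒ cwwcKwcccScc   [K → K w]
cwwcKwcccScc ⇒ cwwcwwcccScc   [K → w]
cwwcwwcccScc ⇒ cwwcwwcccKScc   [S → K S]
cwwcwwcccKScc ⇒ cwwcwwcccwScc   [K → w]
cwwcwwcccwScc ⇒ cwwcwwcccwccc   [S → c]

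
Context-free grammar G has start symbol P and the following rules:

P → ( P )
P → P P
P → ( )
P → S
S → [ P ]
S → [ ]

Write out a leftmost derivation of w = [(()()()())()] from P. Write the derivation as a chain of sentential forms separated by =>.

P => S => [P] => [PP] => [(P)P] => [(PP)P] => [(PPP)P] => [(PPPP)P] => [(()PPP)P] => [(()()PP)P] => [(()()()P)P] => [(()()()())P] => [(()()()())()]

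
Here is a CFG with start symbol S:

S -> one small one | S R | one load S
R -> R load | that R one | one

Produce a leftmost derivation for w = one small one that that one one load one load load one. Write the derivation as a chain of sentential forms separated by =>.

S => S R => S R R => one small one R R => one small one R load R => one small one R load load R => one small one that R one load load R => one small one that R load one load load R => one small one that that R one load one load load R => one small one that that one one load one load load R => one small one that that one one load one load load one

S => S R   [S -> S R]
S R => S R R   [S -> S R]
S R R => one small one R R   [S -> one small one]
one small one R R => one small one R load R   [R -> R load]
one small one R load R => one small one R load load R   [R -> R load]
one small one R load load R => one small one that R one load load R   [R -> that R one]
one small one that R one load load R => one small one that R load one load load R   [R -> R load]
one small one that R load one load load R => one small one that that R one load one load load R   [R -> that R one]
one small one that that R one load one load load R => one small one that that one one load one load load R   [R -> one]
one small one that that one one load one load load R => one small one that that one one load one load load one   [R -> one]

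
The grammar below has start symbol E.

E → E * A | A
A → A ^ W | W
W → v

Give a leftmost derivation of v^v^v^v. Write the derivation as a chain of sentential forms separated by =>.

E => A   [E → A]
A => A^W   [A → A ^ W]
A^W => A^W^W   [A → A ^ W]
A^W^W => A^W^W^W   [A → A ^ W]
A^W^W^W => W^W^W^W   [A → W]
W^W^W^W => v^W^W^W   [W → v]
v^W^W^W => v^v^W^W   [W → v]
v^v^W^W => v^v^v^W   [W → v]
v^v^v^W => v^v^v^v   [W → v]

E => A => A^W => A^W^W => A^W^W^W => W^W^W^W => v^W^W^W => v^v^W^W => v^v^v^W => v^v^v^v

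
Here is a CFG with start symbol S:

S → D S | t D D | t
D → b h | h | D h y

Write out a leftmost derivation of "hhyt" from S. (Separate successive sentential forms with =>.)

S => DS => DhyS => hhyS => hhyt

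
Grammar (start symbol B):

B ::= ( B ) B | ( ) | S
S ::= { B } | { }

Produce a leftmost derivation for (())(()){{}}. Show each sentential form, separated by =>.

B => (B)B => (())B => (())(B)B => (())(())B => (())(())S => (())(()){B} => (())(()){S} => (())(()){{}}

B => (B)B   [B ::= ( B ) B]
(B)B => (())B   [B ::= ( )]
(())B => (())(B)B   [B ::= ( B ) B]
(())(B)B => (())(())B   [B ::= ( )]
(())(())B => (())(())S   [B ::= S]
(())(())S => (())(()){B}   [S ::= { B }]
(())(()){B} => (())(()){S}   [B ::= S]
(())(()){S} => (())(()){{}}   [S ::= { }]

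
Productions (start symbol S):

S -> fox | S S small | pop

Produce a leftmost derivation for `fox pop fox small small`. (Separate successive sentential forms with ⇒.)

S ⇒ S S small ⇒ fox S small ⇒ fox S S small small ⇒ fox pop S small small ⇒ fox pop fox small small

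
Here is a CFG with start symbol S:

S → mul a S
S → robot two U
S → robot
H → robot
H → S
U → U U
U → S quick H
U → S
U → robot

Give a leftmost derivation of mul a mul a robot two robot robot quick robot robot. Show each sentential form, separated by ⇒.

S ⇒ mul a S   [S → mul a S]
mul a S ⇒ mul a mul a S   [S → mul a S]
mul a mul a S ⇒ mul a mul a robot two U   [S → robot two U]
mul a mul a robot two U ⇒ mul a mul a robot two U U   [U → U U]
mul a mul a robot two U U ⇒ mul a mul a robot two robot U   [U → robot]
mul a mul a robot two robot U ⇒ mul a mul a robot two robot U U   [U → U U]
mul a mul a robot two robot U U ⇒ mul a mul a robot two robot S quick H U   [U → S quick H]
mul a mul a robot two robot S quick H U ⇒ mul a mul a robot two robot robot quick H U   [S → robot]
mul a mul a robot two robot robot quick H U ⇒ mul a mul a robot two robot robot quick robot U   [H → robot]
mul a mul a robot two robot robot quick robot U ⇒ mul a mul a robot two robot robot quick robot robot   [U → robot]

S ⇒ mul a S ⇒ mul a mul a S ⇒ mul a mul a robot two U ⇒ mul a mul a robot two U U ⇒ mul a mul a robot two robot U ⇒ mul a mul a robot two robot U U ⇒ mul a mul a robot two robot S quick H U ⇒ mul a mul a robot two robot robot quick H U ⇒ mul a mul a robot two robot robot quick robot U ⇒ mul a mul a robot two robot robot quick robot robot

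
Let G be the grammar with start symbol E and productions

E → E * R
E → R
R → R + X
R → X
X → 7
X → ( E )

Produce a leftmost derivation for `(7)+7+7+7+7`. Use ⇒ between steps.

E⇒R⇒R+X⇒R+X+X⇒R+X+X+X⇒R+X+X+X+X⇒X+X+X+X+X⇒(E)+X+X+X+X⇒(R)+X+X+X+X⇒(X)+X+X+X+X⇒(7)+X+X+X+X⇒(7)+7+X+X+X⇒(7)+7+7+X+X⇒(7)+7+7+7+X⇒(7)+7+7+7+7

E ⇒ R   [E → R]
R ⇒ R+X   [R → R + X]
R+X ⇒ R+X+X   [R → R + X]
R+X+X ⇒ R+X+X+X   [R → R + X]
R+X+X+X ⇒ R+X+X+X+X   [R → R + X]
R+X+X+X+X ⇒ X+X+X+X+X   [R → X]
X+X+X+X+X ⇒ (E)+X+X+X+X   [X → ( E )]
(E)+X+X+X+X ⇒ (R)+X+X+X+X   [E → R]
(R)+X+X+X+X ⇒ (X)+X+X+X+X   [R → X]
(X)+X+X+X+X ⇒ (7)+X+X+X+X   [X → 7]
(7)+X+X+X+X ⇒ (7)+7+X+X+X   [X → 7]
(7)+7+X+X+X ⇒ (7)+7+7+X+X   [X → 7]
(7)+7+7+X+X ⇒ (7)+7+7+7+X   [X → 7]
(7)+7+7+7+X ⇒ (7)+7+7+7+7   [X → 7]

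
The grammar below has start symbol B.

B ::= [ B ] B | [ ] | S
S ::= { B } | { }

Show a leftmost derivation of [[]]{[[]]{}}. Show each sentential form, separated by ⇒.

B ⇒ [B]B   [B ::= [ B ] B]
[B]B ⇒ [[]]B   [B ::= [ ]]
[[]]B ⇒ [[]]S   [B ::= S]
[[]]S ⇒ [[]]{B}   [S ::= { B }]
[[]]{B} ⇒ [[]]{[B]B}   [B ::= [ B ] B]
[[]]{[B]B} ⇒ [[]]{[[]]B}   [B ::= [ ]]
[[]]{[[]]B} ⇒ [[]]{[[]]S}   [B ::= S]
[[]]{[[]]S} ⇒ [[]]{[[]]{}}   [S ::= { }]

B ⇒ [B]B ⇒ [[]]B ⇒ [[]]S ⇒ [[]]{B} ⇒ [[]]{[B]B} ⇒ [[]]{[[]]B} ⇒ [[]]{[[]]S} ⇒ [[]]{[[]]{}}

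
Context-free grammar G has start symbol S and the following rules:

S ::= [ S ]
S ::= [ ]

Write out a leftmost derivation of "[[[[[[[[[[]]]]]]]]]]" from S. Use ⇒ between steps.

S⇒[S]⇒[[S]]⇒[[[S]]]⇒[[[[S]]]]⇒[[[[[S]]]]]⇒[[[[[[S]]]]]]⇒[[[[[[[S]]]]]]]⇒[[[[[[[[S]]]]]]]]⇒[[[[[[[[[S]]]]]]]]]⇒[[[[[[[[[[]]]]]]]]]]

S ⇒ [S]   [S ::= [ S ]]
[S] ⇒ [[S]]   [S ::= [ S ]]
[[S]] ⇒ [[[S]]]   [S ::= [ S ]]
[[[S]]] ⇒ [[[[S]]]]   [S ::= [ S ]]
[[[[S]]]] ⇒ [[[[[S]]]]]   [S ::= [ S ]]
[[[[[S]]]]] ⇒ [[[[[[S]]]]]]   [S ::= [ S ]]
[[[[[[S]]]]]] ⇒ [[[[[[[S]]]]]]]   [S ::= [ S ]]
[[[[[[[S]]]]]]] ⇒ [[[[[[[[S]]]]]]]]   [S ::= [ S ]]
[[[[[[[[S]]]]]]]] ⇒ [[[[[[[[[S]]]]]]]]]   [S ::= [ S ]]
[[[[[[[[[S]]]]]]]]] ⇒ [[[[[[[[[[]]]]]]]]]]   [S ::= [ ]]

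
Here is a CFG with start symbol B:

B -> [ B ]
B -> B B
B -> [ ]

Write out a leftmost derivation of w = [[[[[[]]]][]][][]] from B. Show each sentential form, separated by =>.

B => [B]   [B -> [ B ]]
[B] => [BB]   [B -> B B]
[BB] => [[B]B]   [B -> [ B ]]
[[B]B] => [[BB]B]   [B -> B B]
[[BB]B] => [[[B]B]B]   [B -> [ B ]]
[[[B]B]B] => [[[[B]]B]B]   [B -> [ B ]]
[[[[B]]B]B] => [[[[[B]]]B]B]   [B -> [ B ]]
[[[[[B]]]B]B] => [[[[[[]]]]B]B]   [B -> [ ]]
[[[[[[]]]]B]B] => [[[[[[]]]][]]B]   [B -> [ ]]
[[[[[[]]]][]]B] => [[[[[[]]]][]]BB]   [B -> B B]
[[[[[[]]]][]]BB] => [[[[[[]]]][]][]B]   [B -> [ ]]
[[[[[[]]]][]][]B] => [[[[[[]]]][]][][]]   [B -> [ ]]

B=>[B]=>[BB]=>[[B]B]=>[[BB]B]=>[[[B]B]B]=>[[[[B]]B]B]=>[[[[[B]]]B]B]=>[[[[[[]]]]B]B]=>[[[[[[]]]][]]B]=>[[[[[[]]]][]]BB]=>[[[[[[]]]][]][]B]=>[[[[[[]]]][]][][]]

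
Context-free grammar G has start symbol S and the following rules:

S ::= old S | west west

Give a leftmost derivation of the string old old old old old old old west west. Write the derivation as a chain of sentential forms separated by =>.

S => old S => old old S => old old old S => old old old old S => old old old old old S => old old old old old old S => old old old old old old old S => old old old old old old old west west

S => old S   [S ::= old S]
old S => old old S   [S ::= old S]
old old S => old old old S   [S ::= old S]
old old old S => old old old old S   [S ::= old S]
old old old old S => old old old old old S   [S ::= old S]
old old old old old S => old old old old old old S   [S ::= old S]
old old old old old old S => old old old old old old old S   [S ::= old S]
old old old old old old old S => old old old old old old old west west   [S ::= west west]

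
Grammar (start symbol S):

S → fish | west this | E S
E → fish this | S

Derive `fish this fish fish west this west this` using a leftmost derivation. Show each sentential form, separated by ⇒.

S ⇒ E S   [S → E S]
E S ⇒ S S   [E → S]
S S ⇒ E S S   [S → E S]
E S S ⇒ fish this S S   [E → fish this]
fish this S S ⇒ fish this fish S   [S → fish]
fish this fish S ⇒ fish this fish E S   [S → E S]
fish this fish E S ⇒ fish this fish S S   [E → S]
fish this fish S S ⇒ fish this fish fish S   [S → fish]
fish this fish fish S ⇒ fish this fish fish E S   [S → E S]
fish this fish fish E S ⇒ fish this fish fish S S   [E → S]
fish this fish fish S S ⇒ fish this fish fish west this S   [S → west this]
fish this fish fish west this S ⇒ fish this fish fish west this west this   [S → west this]

S ⇒ E S ⇒ S S ⇒ E S S ⇒ fish this S S ⇒ fish this fish S ⇒ fish this fish E S ⇒ fish this fish S S ⇒ fish this fish fish S ⇒ fish this fish fish E S ⇒ fish this fish fish S S ⇒ fish this fish fish west this S ⇒ fish this fish fish west this west this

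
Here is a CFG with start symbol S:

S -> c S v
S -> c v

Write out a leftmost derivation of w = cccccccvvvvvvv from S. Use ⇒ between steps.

S⇒cSv⇒ccSvv⇒cccSvvv⇒ccccSvvvv⇒cccccSvvvvv⇒ccccccSvvvvvv⇒cccccccvvvvvvv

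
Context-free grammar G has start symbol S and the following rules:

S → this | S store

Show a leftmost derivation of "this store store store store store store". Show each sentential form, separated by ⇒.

S ⇒ S store ⇒ S store store ⇒ S store store store ⇒ S store store store store ⇒ S store store store store store ⇒ S store store store store store store ⇒ this store store store store store store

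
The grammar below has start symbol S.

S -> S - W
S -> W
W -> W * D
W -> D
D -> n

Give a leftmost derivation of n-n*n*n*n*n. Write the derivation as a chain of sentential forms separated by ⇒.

S⇒S-W⇒W-W⇒D-W⇒n-W⇒n-W*D⇒n-W*D*D⇒n-W*D*D*D⇒n-W*D*D*D*D⇒n-D*D*D*D*D⇒n-n*D*D*D*D⇒n-n*n*D*D*D⇒n-n*n*n*D*D⇒n-n*n*n*n*D⇒n-n*n*n*n*n

S ⇒ S-W   [S -> S - W]
S-W ⇒ W-W   [S -> W]
W-W ⇒ D-W   [W -> D]
D-W ⇒ n-W   [D -> n]
n-W ⇒ n-W*D   [W -> W * D]
n-W*D ⇒ n-W*D*D   [W -> W * D]
n-W*D*D ⇒ n-W*D*D*D   [W -> W * D]
n-W*D*D*D ⇒ n-W*D*D*D*D   [W -> W * D]
n-W*D*D*D*D ⇒ n-D*D*D*D*D   [W -> D]
n-D*D*D*D*D ⇒ n-n*D*D*D*D   [D -> n]
n-n*D*D*D*D ⇒ n-n*n*D*D*D   [D -> n]
n-n*n*D*D*D ⇒ n-n*n*n*D*D   [D -> n]
n-n*n*n*D*D ⇒ n-n*n*n*n*D   [D -> n]
n-n*n*n*n*D ⇒ n-n*n*n*n*n   [D -> n]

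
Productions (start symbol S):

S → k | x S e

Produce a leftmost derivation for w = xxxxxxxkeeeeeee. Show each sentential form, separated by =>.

S => xSe => xxSee => xxxSeee => xxxxSeeee => xxxxxSeeeee => xxxxxxSeeeeee => xxxxxxxSeeeeeee => xxxxxxxkeeeeeee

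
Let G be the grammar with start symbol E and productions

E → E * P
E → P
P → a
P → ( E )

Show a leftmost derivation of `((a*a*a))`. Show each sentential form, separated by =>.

E => P   [E → P]
P => (E)   [P → ( E )]
(E) => (P)   [E → P]
(P) => ((E))   [P → ( E )]
((E)) => ((E*P))   [E → E * P]
((E*P)) => ((E*P*P))   [E → E * P]
((E*P*P)) => ((P*P*P))   [E → P]
((P*P*P)) => ((a*P*P))   [P → a]
((a*P*P)) => ((a*a*P))   [P → a]
((a*a*P)) => ((a*a*a))   [P → a]

E => P => (E) => (P) => ((E)) => ((E*P)) => ((E*P*P)) => ((P*P*P)) => ((a*P*P)) => ((a*a*P)) => ((a*a*a))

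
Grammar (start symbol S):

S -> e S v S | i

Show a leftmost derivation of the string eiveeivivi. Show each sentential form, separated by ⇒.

S ⇒ eSvS   [S -> e S v S]
eSvS ⇒ eivS   [S -> i]
eivS ⇒ eiveSvS   [S -> e S v S]
eiveSvS ⇒ eiveeSvSvS   [S -> e S v S]
eiveeSvSvS ⇒ eiveeivSvS   [S -> i]
eiveeivSvS ⇒ eiveeivivS   [S -> i]
eiveeivivS ⇒ eiveeivivi   [S -> i]

S ⇒ eSvS ⇒ eivS ⇒ eiveSvS ⇒ eiveeSvSvS ⇒ eiveeivSvS ⇒ eiveeivivS ⇒ eiveeivivi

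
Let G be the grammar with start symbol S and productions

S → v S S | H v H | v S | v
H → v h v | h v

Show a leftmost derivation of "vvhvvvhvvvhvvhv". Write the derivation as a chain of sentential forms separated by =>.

S => vSS   [S → v S S]
vSS => vHvHS   [S → H v H]
vHvHS => vvhvvHS   [H → v h v]
vvhvvHS => vvhvvvhvS   [H → v h v]
vvhvvvhvS => vvhvvvhvvS   [S → v S]
vvhvvvhvvS => vvhvvvhvvHvH   [S → H v H]
vvhvvvhvvHvH => vvhvvvhvvvhvvH   [H → v h v]
vvhvvvhvvvhvvH => vvhvvvhvvvhvvhv   [H → h v]

S => vSS => vHvHS => vvhvvHS => vvhvvvhvS => vvhvvvhvvS => vvhvvvhvvHvH => vvhvvvhvvvhvvH => vvhvvvhvvvhvvhv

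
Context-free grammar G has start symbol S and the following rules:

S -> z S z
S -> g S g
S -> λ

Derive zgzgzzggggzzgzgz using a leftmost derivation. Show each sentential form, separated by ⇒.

S ⇒ zSz ⇒ zgSgz ⇒ zgzSzgz ⇒ zgzgSgzgz ⇒ zgzgzSzgzgz ⇒ zgzgzzSzzgzgz ⇒ zgzgzzgSgzzgzgz ⇒ zgzgzzggSggzzgzgz ⇒ zgzgzzggggzzgzgz

S ⇒ zSz   [S -> z S z]
zSz ⇒ zgSgz   [S -> g S g]
zgSgz ⇒ zgzSzgz   [S -> z S z]
zgzSzgz ⇒ zgzgSgzgz   [S -> g S g]
zgzgSgzgz ⇒ zgzgzSzgzgz   [S -> z S z]
zgzgzSzgzgz ⇒ zgzgzzSzzgzgz   [S -> z S z]
zgzgzzSzzgzgz ⇒ zgzgzzgSgzzgzgz   [S -> g S g]
zgzgzzgSgzzgzgz ⇒ zgzgzzggSggzzgzgz   [S -> g S g]
zgzgzzggSggzzgzgz ⇒ zgzgzzggggzzgzgz   [S -> λ]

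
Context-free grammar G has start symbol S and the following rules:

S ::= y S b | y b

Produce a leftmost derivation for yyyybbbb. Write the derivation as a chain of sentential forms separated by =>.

S => ySb   [S ::= y S b]
ySb => yySbb   [S ::= y S b]
yySbb => yyySbbb   [S ::= y S b]
yyySbbb => yyyybbbb   [S ::= y b]

S=>ySb=>yySbb=>yyySbbb=>yyyybbbb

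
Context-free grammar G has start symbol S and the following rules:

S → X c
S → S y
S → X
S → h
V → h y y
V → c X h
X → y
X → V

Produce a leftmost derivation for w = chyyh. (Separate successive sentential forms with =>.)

S => X   [S → X]
X => V   [X → V]
V => cXh   [V → c X h]
cXh => cVh   [X → V]
cVh => chyyh   [V → h y y]

S => X => V => cXh => cVh => chyyh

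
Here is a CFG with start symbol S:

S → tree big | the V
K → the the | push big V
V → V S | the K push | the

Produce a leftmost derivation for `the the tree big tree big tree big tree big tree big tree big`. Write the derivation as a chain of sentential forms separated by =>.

S => the V => the V S => the V S S => the V S S S => the V S S S S => the V S S S S S => the V S S S S S S => the the S S S S S S => the the tree big S S S S S => the the tree big tree big S S S S => the the tree big tree big tree big S S S => the the tree big tree big tree big tree big S S => the the tree big tree big tree big tree big tree big S => the the tree big tree big tree big tree big tree big tree big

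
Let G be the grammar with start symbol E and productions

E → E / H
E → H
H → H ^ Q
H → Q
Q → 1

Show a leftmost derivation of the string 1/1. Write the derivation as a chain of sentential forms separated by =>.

E => E/H => H/H => Q/H => 1/H => 1/Q => 1/1

E => E/H   [E → E / H]
E/H => H/H   [E → H]
H/H => Q/H   [H → Q]
Q/H => 1/H   [Q → 1]
1/H => 1/Q   [H → Q]
1/Q => 1/1   [Q → 1]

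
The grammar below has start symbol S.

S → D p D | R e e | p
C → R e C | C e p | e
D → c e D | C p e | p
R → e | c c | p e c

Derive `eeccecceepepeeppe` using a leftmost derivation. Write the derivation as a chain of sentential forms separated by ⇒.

S ⇒ DpD ⇒ CpepD ⇒ ReCpepD ⇒ eeCpepD ⇒ eeReCpepD ⇒ eecceCpepD ⇒ eecceReCpepD ⇒ eeccecceCpepD ⇒ eeccecceepepD ⇒ eeccecceepepCpe ⇒ eeccecceepepCeppe ⇒ eeccecceepepeeppe

S ⇒ DpD   [S → D p D]
DpD ⇒ CpepD   [D → C p e]
CpepD ⇒ ReCpepD   [C → R e C]
ReCpepD ⇒ eeCpepD   [R → e]
eeCpepD ⇒ eeReCpepD   [C → R e C]
eeReCpepD ⇒ eecceCpepD   [R → c c]
eecceCpepD ⇒ eecceReCpepD   [C → R e C]
eecceReCpepD ⇒ eeccecceCpepD   [R → c c]
eeccecceCpepD ⇒ eeccecceepepD   [C → e]
eeccecceepepD ⇒ eeccecceepepCpe   [D → C p e]
eeccecceepepCpe ⇒ eeccecceepepCeppe   [C → C e p]
eeccecceepepCeppe ⇒ eeccecceepepeeppe   [C → e]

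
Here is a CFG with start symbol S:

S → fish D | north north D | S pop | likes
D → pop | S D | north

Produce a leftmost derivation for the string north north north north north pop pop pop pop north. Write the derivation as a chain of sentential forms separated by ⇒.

S ⇒ north north D ⇒ north north S D ⇒ north north S pop D ⇒ north north S pop pop D ⇒ north north S pop pop pop D ⇒ north north S pop pop pop pop D ⇒ north north north north D pop pop pop pop D ⇒ north north north north north pop pop pop pop D ⇒ north north north north north pop pop pop pop north

S ⇒ north north D   [S → north north D]
north north D ⇒ north north S D   [D → S D]
north north S D ⇒ north north S pop D   [S → S pop]
north north S pop D ⇒ north north S pop pop D   [S → S pop]
north north S pop pop D ⇒ north north S pop pop pop D   [S → S pop]
north north S pop pop pop D ⇒ north north S pop pop pop pop D   [S → S pop]
north north S pop pop pop pop D ⇒ north north north north D pop pop pop pop D   [S → north north D]
north north north north D pop pop pop pop D ⇒ north north north north north pop pop pop pop D   [D → north]
north north north north north pop pop pop pop D ⇒ north north north north north pop pop pop pop north   [D → north]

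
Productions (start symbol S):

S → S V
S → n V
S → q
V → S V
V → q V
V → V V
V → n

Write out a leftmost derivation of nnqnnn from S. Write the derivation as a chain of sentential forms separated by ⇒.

S ⇒ nV ⇒ nVV ⇒ nSVV ⇒ nnVVV ⇒ nnSVVV ⇒ nnqVVV ⇒ nnqnVV ⇒ nnqnnV ⇒ nnqnnn

S ⇒ nV   [S → n V]
nV ⇒ nVV   [V → V V]
nVV ⇒ nSVV   [V → S V]
nSVV ⇒ nnVVV   [S → n V]
nnVVV ⇒ nnSVVV   [V → S V]
nnSVVV ⇒ nnqVVV   [S → q]
nnqVVV ⇒ nnqnVV   [V → n]
nnqnVV ⇒ nnqnnV   [V → n]
nnqnnV ⇒ nnqnnn   [V → n]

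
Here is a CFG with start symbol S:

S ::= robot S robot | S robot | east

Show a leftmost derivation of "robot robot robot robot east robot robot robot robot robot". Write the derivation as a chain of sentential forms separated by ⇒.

S ⇒ robot S robot ⇒ robot robot S robot robot ⇒ robot robot S robot robot robot ⇒ robot robot robot S robot robot robot robot ⇒ robot robot robot robot S robot robot robot robot robot ⇒ robot robot robot robot east robot robot robot robot robot

S ⇒ robot S robot   [S ::= robot S robot]
robot S robot ⇒ robot robot S robot robot   [S ::= robot S robot]
robot robot S robot robot ⇒ robot robot S robot robot robot   [S ::= S robot]
robot robot S robot robot robot ⇒ robot robot robot S robot robot robot robot   [S ::= robot S robot]
robot robot robot S robot robot robot robot ⇒ robot robot robot robot S robot robot robot robot robot   [S ::= robot S robot]
robot robot robot robot S robot robot robot robot robot ⇒ robot robot robot robot east robot robot robot robot robot   [S ::= east]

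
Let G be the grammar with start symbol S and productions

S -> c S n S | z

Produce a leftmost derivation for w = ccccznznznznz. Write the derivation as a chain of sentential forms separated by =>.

S => cSnS   [S -> c S n S]
cSnS => ccSnSnS   [S -> c S n S]
ccSnSnS => cccSnSnSnS   [S -> c S n S]
cccSnSnSnS => ccccSnSnSnSnS   [S -> c S n S]
ccccSnSnSnSnS => ccccznSnSnSnS   [S -> z]
ccccznSnSnSnS => ccccznznSnSnS   [S -> z]
ccccznznSnSnS => ccccznznznSnS   [S -> z]
ccccznznznSnS => ccccznznznznS   [S -> z]
ccccznznznznS => ccccznznznznz   [S -> z]

S => cSnS => ccSnSnS => cccSnSnSnS => ccccSnSnSnSnS => ccccznSnSnSnS => ccccznznSnSnS => ccccznznznSnS => ccccznznznznS => ccccznznznznz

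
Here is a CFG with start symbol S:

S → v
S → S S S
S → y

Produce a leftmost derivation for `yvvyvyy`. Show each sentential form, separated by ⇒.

S ⇒ SSS   [S → S S S]
SSS ⇒ ySS   [S → y]
ySS ⇒ ySSSS   [S → S S S]
ySSSS ⇒ ySSSSSS   [S → S S S]
ySSSSSS ⇒ yvSSSSS   [S → v]
yvSSSSS ⇒ yvvSSSS   [S → v]
yvvSSSS ⇒ yvvySSS   [S → y]
yvvySSS ⇒ yvvyvSS   [S → v]
yvvyvSS ⇒ yvvyvyS   [S → y]
yvvyvyS ⇒ yvvyvyy   [S → y]

S ⇒ SSS ⇒ ySS ⇒ ySSSS ⇒ ySSSSSS ⇒ yvSSSSS ⇒ yvvSSSS ⇒ yvvySSS ⇒ yvvyvSS ⇒ yvvyvyS ⇒ yvvyvyy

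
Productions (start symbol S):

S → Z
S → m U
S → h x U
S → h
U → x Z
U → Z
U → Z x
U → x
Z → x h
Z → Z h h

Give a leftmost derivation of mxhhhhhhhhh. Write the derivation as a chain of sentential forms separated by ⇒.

S⇒mU⇒mZ⇒mZhh⇒mZhhhh⇒mZhhhhhh⇒mZhhhhhhhh⇒mxhhhhhhhhh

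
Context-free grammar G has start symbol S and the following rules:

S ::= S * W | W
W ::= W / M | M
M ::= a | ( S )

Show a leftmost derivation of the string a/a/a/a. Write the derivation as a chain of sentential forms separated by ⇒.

S ⇒ W ⇒ W/M ⇒ W/M/M ⇒ W/M/M/M ⇒ M/M/M/M ⇒ a/M/M/M ⇒ a/a/M/M ⇒ a/a/a/M ⇒ a/a/a/a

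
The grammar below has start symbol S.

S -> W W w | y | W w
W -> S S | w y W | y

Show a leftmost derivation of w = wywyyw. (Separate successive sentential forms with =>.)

S => Ww => wyWw => wywyWw => wywyyw

S => Ww   [S -> W w]
Ww => wyWw   [W -> w y W]
wyWw => wywyWw   [W -> w y W]
wywyWw => wywyyw   [W -> y]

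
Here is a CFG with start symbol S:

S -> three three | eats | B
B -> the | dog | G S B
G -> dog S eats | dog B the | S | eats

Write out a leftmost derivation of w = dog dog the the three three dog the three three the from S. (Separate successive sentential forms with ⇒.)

S ⇒ B   [S -> B]
B ⇒ G S B   [B -> G S B]
G S B ⇒ dog B the S B   [G -> dog B the]
dog B the S B ⇒ dog G S B the S B   [B -> G S B]
dog G S B the S B ⇒ dog dog B the S B the S B   [G -> dog B the]
dog dog B the S B the S B ⇒ dog dog the the S B the S B   [B -> the]
dog dog the the S B the S B ⇒ dog dog the the three three B the S B   [S -> three three]
dog dog the the three three B the S B ⇒ dog dog the the three three dog the S B   [B -> dog]
dog dog the the three three dog the S B ⇒ dog dog the the three three dog the three three B   [S -> three three]
dog dog the the three three dog the three three B ⇒ dog dog the the three three dog the three three the   [B -> the]

S ⇒ B ⇒ G S B ⇒ dog B the S B ⇒ dog G S B the S B ⇒ dog dog B the S B the S B ⇒ dog dog the the S B the S B ⇒ dog dog the the three three B the S B ⇒ dog dog the the three three dog the S B ⇒ dog dog the the three three dog the three three B ⇒ dog dog the the three three dog the three three the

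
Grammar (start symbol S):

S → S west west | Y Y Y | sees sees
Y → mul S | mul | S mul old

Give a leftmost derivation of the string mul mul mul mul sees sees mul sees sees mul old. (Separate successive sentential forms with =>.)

S => Y Y Y => mul S Y Y => mul Y Y Y Y Y => mul mul Y Y Y Y => mul mul mul Y Y Y => mul mul mul mul S Y Y => mul mul mul mul sees sees Y Y => mul mul mul mul sees sees mul Y => mul mul mul mul sees sees mul S mul old => mul mul mul mul sees sees mul sees sees mul old

S => Y Y Y   [S → Y Y Y]
Y Y Y => mul S Y Y   [Y → mul S]
mul S Y Y => mul Y Y Y Y Y   [S → Y Y Y]
mul Y Y Y Y Y => mul mul Y Y Y Y   [Y → mul]
mul mul Y Y Y Y => mul mul mul Y Y Y   [Y → mul]
mul mul mul Y Y Y => mul mul mul mul S Y Y   [Y → mul S]
mul mul mul mul S Y Y => mul mul mul mul sees sees Y Y   [S → sees sees]
mul mul mul mul sees sees Y Y => mul mul mul mul sees sees mul Y   [Y → mul]
mul mul mul mul sees sees mul Y => mul mul mul mul sees sees mul S mul old   [Y → S mul old]
mul mul mul mul sees sees mul S mul old => mul mul mul mul sees sees mul sees sees mul old   [S → sees sees]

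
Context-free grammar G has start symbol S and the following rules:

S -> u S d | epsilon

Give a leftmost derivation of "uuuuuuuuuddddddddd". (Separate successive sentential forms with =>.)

S => uSd => uuSdd => uuuSddd => uuuuSdddd => uuuuuSddddd => uuuuuuSdddddd => uuuuuuuSddddddd => uuuuuuuuSdddddddd => uuuuuuuuuSddddddddd => uuuuuuuuuddddddddd

S => uSd   [S -> u S d]
uSd => uuSdd   [S -> u S d]
uuSdd => uuuSddd   [S -> u S d]
uuuSddd => uuuuSdddd   [S -> u S d]
uuuuSdddd => uuuuuSddddd   [S -> u S d]
uuuuuSddddd => uuuuuuSdddddd   [S -> u S d]
uuuuuuSdddddd => uuuuuuuSddddddd   [S -> u S d]
uuuuuuuSddddddd => uuuuuuuuSdddddddd   [S -> u S d]
uuuuuuuuSdddddddd => uuuuuuuuuSddddddddd   [S -> u S d]
uuuuuuuuuSddddddddd => uuuuuuuuuddddddddd   [S -> epsilon]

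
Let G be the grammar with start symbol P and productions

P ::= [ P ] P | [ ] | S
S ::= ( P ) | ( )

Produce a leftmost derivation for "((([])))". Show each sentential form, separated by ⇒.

P ⇒ S ⇒ (P) ⇒ (S) ⇒ ((P)) ⇒ ((S)) ⇒ (((P))) ⇒ ((([])))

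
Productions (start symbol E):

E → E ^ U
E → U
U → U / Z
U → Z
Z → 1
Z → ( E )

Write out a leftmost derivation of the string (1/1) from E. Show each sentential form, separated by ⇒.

E ⇒ U ⇒ Z ⇒ (E) ⇒ (U) ⇒ (U/Z) ⇒ (Z/Z) ⇒ (1/Z) ⇒ (1/1)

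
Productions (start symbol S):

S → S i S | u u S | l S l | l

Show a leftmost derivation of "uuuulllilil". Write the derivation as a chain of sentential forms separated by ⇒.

S ⇒ uuS ⇒ uuuuS ⇒ uuuuSiS ⇒ uuuuSiSiS ⇒ uuuulSliSiS ⇒ uuuullliSiS ⇒ uuuullliliS ⇒ uuuulllilil

S ⇒ uuS   [S → u u S]
uuS ⇒ uuuuS   [S → u u S]
uuuuS ⇒ uuuuSiS   [S → S i S]
uuuuSiS ⇒ uuuuSiSiS   [S → S i S]
uuuuSiSiS ⇒ uuuulSliSiS   [S → l S l]
uuuulSliSiS ⇒ uuuullliSiS   [S → l]
uuuullliSiS ⇒ uuuullliliS   [S → l]
uuuullliliS ⇒ uuuulllilil   [S → l]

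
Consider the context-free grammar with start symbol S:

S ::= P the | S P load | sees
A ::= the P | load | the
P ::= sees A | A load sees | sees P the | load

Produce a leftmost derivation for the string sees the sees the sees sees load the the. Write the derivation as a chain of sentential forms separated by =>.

S => P the => sees A the => sees the P the => sees the sees A the => sees the sees the P the => sees the sees the sees P the the => sees the sees the sees sees A the the => sees the sees the sees sees load the the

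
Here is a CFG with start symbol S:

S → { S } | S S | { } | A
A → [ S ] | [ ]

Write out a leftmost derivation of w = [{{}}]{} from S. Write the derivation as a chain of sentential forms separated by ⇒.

S ⇒ SS ⇒ AS ⇒ [S]S ⇒ [{S}]S ⇒ [{{}}]S ⇒ [{{}}]{}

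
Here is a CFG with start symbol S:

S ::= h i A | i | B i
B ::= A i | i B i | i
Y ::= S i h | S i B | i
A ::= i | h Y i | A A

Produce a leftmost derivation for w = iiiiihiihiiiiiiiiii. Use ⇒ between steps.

S ⇒ Bi   [S ::= B i]
Bi ⇒ iBii   [B ::= i B i]
iBii ⇒ iiBiii   [B ::= i B i]
iiBiii ⇒ iiiBiiii   [B ::= i B i]
iiiBiiii ⇒ iiiiBiiiii   [B ::= i B i]
iiiiBiiiii ⇒ iiiiiBiiiiii   [B ::= i B i]
iiiiiBiiiiii ⇒ iiiiiAiiiiiii   [B ::= A i]
iiiiiAiiiiiii ⇒ iiiiiAAiiiiiii   [A ::= A A]
iiiiiAAiiiiiii ⇒ iiiiiAAAiiiiiii   [A ::= A A]
iiiiiAAAiiiiiii ⇒ iiiiihYiAAiiiiiii   [A ::= h Y i]
iiiiihYiAAiiiiiii ⇒ iiiiihSihiAAiiiiiii   [Y ::= S i h]
iiiiihSihiAAiiiiiii ⇒ iiiiihiihiAAiiiiiii   [S ::= i]
iiiiihiihiAAiiiiiii ⇒ iiiiihiihiiAiiiiiii   [A ::= i]
iiiiihiihiiAiiiiiii ⇒ iiiiihiihiiiiiiiiii   [A ::= i]

S ⇒ Bi ⇒ iBii ⇒ iiBiii ⇒ iiiBiiii ⇒ iiiiBiiiii ⇒ iiiiiBiiiiii ⇒ iiiiiAiiiiiii ⇒ iiiiiAAiiiiiii ⇒ iiiiiAAAiiiiiii ⇒ iiiiihYiAAiiiiiii ⇒ iiiiihSihiAAiiiiiii ⇒ iiiiihiihiAAiiiiiii ⇒ iiiiihiihiiAiiiiiii ⇒ iiiiihiihiiiiiiiiii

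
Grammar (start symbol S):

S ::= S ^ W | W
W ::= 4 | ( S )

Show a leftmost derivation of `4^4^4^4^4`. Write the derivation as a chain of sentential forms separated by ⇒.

S ⇒ S^W   [S ::= S ^ W]
S^W ⇒ S^W^W   [S ::= S ^ W]
S^W^W ⇒ S^W^W^W   [S ::= S ^ W]
S^W^W^W ⇒ S^W^W^W^W   [S ::= S ^ W]
S^W^W^W^W ⇒ W^W^W^W^W   [S ::= W]
W^W^W^W^W ⇒ 4^W^W^W^W   [W ::= 4]
4^W^W^W^W ⇒ 4^4^W^W^W   [W ::= 4]
4^4^W^W^W ⇒ 4^4^4^W^W   [W ::= 4]
4^4^4^W^W ⇒ 4^4^4^4^W   [W ::= 4]
4^4^4^4^W ⇒ 4^4^4^4^4   [W ::= 4]

S⇒S^W⇒S^W^W⇒S^W^W^W⇒S^W^W^W^W⇒W^W^W^W^W⇒4^W^W^W^W⇒4^4^W^W^W⇒4^4^4^W^W⇒4^4^4^4^W⇒4^4^4^4^4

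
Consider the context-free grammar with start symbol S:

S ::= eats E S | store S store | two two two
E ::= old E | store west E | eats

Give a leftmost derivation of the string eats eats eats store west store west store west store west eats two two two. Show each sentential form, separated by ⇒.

S ⇒ eats E S ⇒ eats eats S ⇒ eats eats eats E S ⇒ eats eats eats store west E S ⇒ eats eats eats store west store west E S ⇒ eats eats eats store west store west store west E S ⇒ eats eats eats store west store west store west store west E S ⇒ eats eats eats store west store west store west store west eats S ⇒ eats eats eats store west store west store west store west eats two two two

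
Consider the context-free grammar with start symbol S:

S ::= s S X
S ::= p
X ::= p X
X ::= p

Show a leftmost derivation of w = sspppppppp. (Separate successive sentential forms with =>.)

S => sSX => ssSXX => sspXX => ssppXX => sspppXX => ssppppXX => sspppppX => ssppppppX => sspppppppX => sspppppppp

S => sSX   [S ::= s S X]
sSX => ssSXX   [S ::= s S X]
ssSXX => sspXX   [S ::= p]
sspXX => ssppXX   [X ::= p X]
ssppXX => sspppXX   [X ::= p X]
sspppXX => ssppppXX   [X ::= p X]
ssppppXX => sspppppX   [X ::= p]
sspppppX => ssppppppX   [X ::= p X]
ssppppppX => sspppppppX   [X ::= p X]
sspppppppX => sspppppppp   [X ::= p]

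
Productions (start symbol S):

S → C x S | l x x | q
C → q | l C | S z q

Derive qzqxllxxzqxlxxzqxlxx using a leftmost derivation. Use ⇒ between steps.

S ⇒ CxS   [S → C x S]
CxS ⇒ SzqxS   [C → S z q]
SzqxS ⇒ CxSzqxS   [S → C x S]
CxSzqxS ⇒ SzqxSzqxS   [C → S z q]
SzqxSzqxS ⇒ qzqxSzqxS   [S → q]
qzqxSzqxS ⇒ qzqxCxSzqxS   [S → C x S]
qzqxCxSzqxS ⇒ qzqxlCxSzqxS   [C → l C]
qzqxlCxSzqxS ⇒ qzqxlSzqxSzqxS   [C → S z q]
qzqxlSzqxSzqxS ⇒ qzqxllxxzqxSzqxS   [S → l x x]
qzqxllxxzqxSzqxS ⇒ qzqxllxxzqxlxxzqxS   [S → l x x]
qzqxllxxzqxlxxzqxS ⇒ qzqxllxxzqxlxxzqxlxx   [S → l x x]

S ⇒ CxS ⇒ SzqxS ⇒ CxSzqxS ⇒ SzqxSzqxS ⇒ qzqxSzqxS ⇒ qzqxCxSzqxS ⇒ qzqxlCxSzqxS ⇒ qzqxlSzqxSzqxS ⇒ qzqxllxxzqxSzqxS ⇒ qzqxllxxzqxlxxzqxS ⇒ qzqxllxxzqxlxxzqxlxx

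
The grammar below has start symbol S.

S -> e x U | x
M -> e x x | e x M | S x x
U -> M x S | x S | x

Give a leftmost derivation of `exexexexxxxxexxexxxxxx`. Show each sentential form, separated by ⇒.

S ⇒ exU ⇒ exMxS ⇒ exexMxS ⇒ exexSxxxS ⇒ exexexUxxxS ⇒ exexexMxSxxxS ⇒ exexexSxxxSxxxS ⇒ exexexexUxxxSxxxS ⇒ exexexexxxxxSxxxS ⇒ exexexexxxxxexUxxxS ⇒ exexexexxxxxexxSxxxS ⇒ exexexexxxxxexxexUxxxS ⇒ exexexexxxxxexxexxxxxS ⇒ exexexexxxxxexxexxxxxx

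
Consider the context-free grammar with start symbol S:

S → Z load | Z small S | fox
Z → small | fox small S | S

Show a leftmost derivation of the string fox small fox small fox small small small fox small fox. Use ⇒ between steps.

S ⇒ Z small S ⇒ S small S ⇒ Z small S small S ⇒ S small S small S ⇒ fox small S small S ⇒ fox small Z small S small S ⇒ fox small fox small S small S small S ⇒ fox small fox small fox small S small S ⇒ fox small fox small fox small Z small S small S ⇒ fox small fox small fox small small small S small S ⇒ fox small fox small fox small small small fox small S ⇒ fox small fox small fox small small small fox small fox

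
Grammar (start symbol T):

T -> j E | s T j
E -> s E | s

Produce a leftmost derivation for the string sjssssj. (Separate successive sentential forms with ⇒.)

T ⇒ sTj ⇒ sjEj ⇒ sjsEj ⇒ sjssEj ⇒ sjsssEj ⇒ sjssssj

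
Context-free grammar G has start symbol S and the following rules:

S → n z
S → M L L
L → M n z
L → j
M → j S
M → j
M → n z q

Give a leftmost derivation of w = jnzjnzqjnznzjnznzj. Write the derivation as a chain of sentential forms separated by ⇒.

S ⇒ MLL ⇒ jSLL ⇒ jnzLL ⇒ jnzMnzL ⇒ jnzjSnzL ⇒ jnzjMLLnzL ⇒ jnzjnzqLLnzL ⇒ jnzjnzqMnzLnzL ⇒ jnzjnzqjSnzLnzL ⇒ jnzjnzqjnznzLnzL ⇒ jnzjnzqjnznzMnznzL ⇒ jnzjnzqjnznzjnznzL ⇒ jnzjnzqjnznzjnznzj

S ⇒ MLL   [S → M L L]
MLL ⇒ jSLL   [M → j S]
jSLL ⇒ jnzLL   [S → n z]
jnzLL ⇒ jnzMnzL   [L → M n z]
jnzMnzL ⇒ jnzjSnzL   [M → j S]
jnzjSnzL ⇒ jnzjMLLnzL   [S → M L L]
jnzjMLLnzL ⇒ jnzjnzqLLnzL   [M → n z q]
jnzjnzqLLnzL ⇒ jnzjnzqMnzLnzL   [L → M n z]
jnzjnzqMnzLnzL ⇒ jnzjnzqjSnzLnzL   [M → j S]
jnzjnzqjSnzLnzL ⇒ jnzjnzqjnznzLnzL   [S → n z]
jnzjnzqjnznzLnzL ⇒ jnzjnzqjnznzMnznzL   [L → M n z]
jnzjnzqjnznzMnznzL ⇒ jnzjnzqjnznzjnznzL   [M → j]
jnzjnzqjnznzjnznzL ⇒ jnzjnzqjnznzjnznzj   [L → j]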